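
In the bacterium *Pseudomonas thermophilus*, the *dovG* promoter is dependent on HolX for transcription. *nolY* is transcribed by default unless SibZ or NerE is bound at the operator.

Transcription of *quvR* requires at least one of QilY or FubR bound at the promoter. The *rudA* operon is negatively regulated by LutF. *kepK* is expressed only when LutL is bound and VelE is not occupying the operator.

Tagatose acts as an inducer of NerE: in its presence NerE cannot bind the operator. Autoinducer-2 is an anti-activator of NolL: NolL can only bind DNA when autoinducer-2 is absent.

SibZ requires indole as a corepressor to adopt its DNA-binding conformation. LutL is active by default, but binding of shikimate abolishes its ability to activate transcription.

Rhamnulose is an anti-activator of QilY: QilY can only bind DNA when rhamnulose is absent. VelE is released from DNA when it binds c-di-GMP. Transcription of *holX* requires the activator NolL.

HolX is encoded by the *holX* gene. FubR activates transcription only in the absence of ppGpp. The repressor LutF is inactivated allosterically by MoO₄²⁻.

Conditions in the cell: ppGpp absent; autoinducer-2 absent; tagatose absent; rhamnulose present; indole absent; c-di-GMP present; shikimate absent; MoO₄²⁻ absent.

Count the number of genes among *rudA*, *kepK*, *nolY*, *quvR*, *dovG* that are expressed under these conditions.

3

MoO₄²⁻ is absent, so LutF is active.
With repressor LutF bound, *rudA* is not transcribed.
→ *rudA* is OFF.
Shikimate is absent, so LutL is active.
c-di-GMP is present, so VelE is inactive.
No repressor is bound and LutL is active, so *kepK* is transcribed.
→ *kepK* is ON.
Indole is absent, so SibZ is inactive.
Tagatose is absent, so NerE is active.
With repressor NerE bound, *nolY* is not transcribed.
→ *nolY* is OFF.
Rhamnulose is present, so QilY is inactive.
ppGpp is absent, so FubR is active.
Activator FubR is present, so *quvR* is transcribed.
→ *quvR* is ON.
Autoinducer-2 is absent, so NolL is active.
No repressor is bound and NolL is active, so *holX* is transcribed.
So HolX is produced and active.
No repressor is bound and HolX is active, so *dovG* is transcribed.
→ *dovG* is ON.
3 of the 5 genes are transcribed.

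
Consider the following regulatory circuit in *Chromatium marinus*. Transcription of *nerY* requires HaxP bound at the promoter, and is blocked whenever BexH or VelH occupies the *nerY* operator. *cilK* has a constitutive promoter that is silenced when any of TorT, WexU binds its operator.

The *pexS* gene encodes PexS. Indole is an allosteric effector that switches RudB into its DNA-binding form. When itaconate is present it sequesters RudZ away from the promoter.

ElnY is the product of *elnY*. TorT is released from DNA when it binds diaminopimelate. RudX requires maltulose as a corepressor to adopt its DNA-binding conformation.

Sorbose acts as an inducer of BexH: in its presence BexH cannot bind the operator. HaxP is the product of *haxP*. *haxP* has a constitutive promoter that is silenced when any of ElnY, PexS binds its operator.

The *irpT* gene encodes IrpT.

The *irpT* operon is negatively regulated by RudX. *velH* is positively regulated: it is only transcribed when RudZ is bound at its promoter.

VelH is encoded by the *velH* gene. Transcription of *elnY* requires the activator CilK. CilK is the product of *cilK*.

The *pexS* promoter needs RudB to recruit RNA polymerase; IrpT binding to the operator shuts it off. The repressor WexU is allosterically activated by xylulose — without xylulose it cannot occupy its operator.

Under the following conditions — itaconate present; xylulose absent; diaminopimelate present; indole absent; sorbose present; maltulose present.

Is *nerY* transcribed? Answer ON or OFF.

OFF

Diaminopimelate is present, so TorT is inactive.
Xylulose is absent, so WexU is inactive.
With no repressor bound, *cilK* is transcribed.
So CilK is produced and active.
No repressor is bound and CilK is active, so *elnY* is transcribed.
So ElnY is produced and active.
Indole is absent, so RudB is inactive.
Maltulose is present, so RudX is active.
With repressor RudX bound, *irpT* is not transcribed.
So IrpT is not produced.
Required activator RudB is absent, so *pexS* is not transcribed.
So PexS is not produced.
With repressor ElnY bound, *haxP* is not transcribed.
So HaxP is not produced.
Sorbose is present, so BexH is inactive.
Itaconate is present, so RudZ is inactive.
Required activator RudZ is absent, so *velH* is not transcribed.
So VelH is not produced.
Required activator HaxP is absent, so *nerY* is not transcribed.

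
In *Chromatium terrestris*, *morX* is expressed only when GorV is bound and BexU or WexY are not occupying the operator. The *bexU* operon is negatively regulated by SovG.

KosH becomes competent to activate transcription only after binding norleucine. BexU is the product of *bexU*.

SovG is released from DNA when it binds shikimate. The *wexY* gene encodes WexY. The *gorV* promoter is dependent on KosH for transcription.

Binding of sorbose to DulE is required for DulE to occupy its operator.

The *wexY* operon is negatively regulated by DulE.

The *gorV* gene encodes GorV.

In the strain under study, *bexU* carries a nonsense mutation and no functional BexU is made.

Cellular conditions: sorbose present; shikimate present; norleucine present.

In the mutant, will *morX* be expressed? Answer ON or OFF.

ON

BexU is non-functional in this strain, so it has no effect.
Norleucine is present, so KosH is active.
No repressor is bound and KosH is active, so *gorV* is transcribed.
So GorV is produced and active.
Sorbose is present, so DulE is active.
With repressor DulE bound, *wexY* is not transcribed.
So WexY is not produced.
No repressor is bound and GorV is active, so *morX* is transcribed.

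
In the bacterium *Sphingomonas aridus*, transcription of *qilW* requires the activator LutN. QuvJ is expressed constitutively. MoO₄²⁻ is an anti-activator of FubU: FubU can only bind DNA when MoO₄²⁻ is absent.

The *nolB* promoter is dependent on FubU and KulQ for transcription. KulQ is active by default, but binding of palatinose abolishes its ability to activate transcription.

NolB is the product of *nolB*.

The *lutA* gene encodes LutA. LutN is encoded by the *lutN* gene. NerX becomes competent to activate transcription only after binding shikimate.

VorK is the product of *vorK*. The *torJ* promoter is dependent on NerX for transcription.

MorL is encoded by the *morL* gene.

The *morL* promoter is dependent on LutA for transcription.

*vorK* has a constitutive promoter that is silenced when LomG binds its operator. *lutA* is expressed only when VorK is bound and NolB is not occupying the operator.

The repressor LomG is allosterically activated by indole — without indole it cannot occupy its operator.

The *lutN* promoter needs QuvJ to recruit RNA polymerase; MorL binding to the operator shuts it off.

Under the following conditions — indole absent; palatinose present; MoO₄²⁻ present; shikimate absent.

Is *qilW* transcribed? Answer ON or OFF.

Indole is absent, so LomG is inactive.
With no repressor bound, *vorK* is transcribed.
So VorK is produced and active.
MoO₄²⁻ is present, so FubU is inactive.
Palatinose is present, so KulQ is inactive.
Required activator FubU is absent, so *nolB* is not transcribed.
So NolB is not produced.
No repressor is bound and VorK is active, so *lutA* is transcribed.
So LutA is produced and active.
No repressor is bound and LutA is active, so *morL* is transcribed.
So MorL is produced and active.
QuvJ is produced constitutively and is active.
With repressor MorL bound, *lutN* is not transcribed.
So LutN is not produced.
Required activator LutN is absent, so *qilW* is not transcribed.

OFF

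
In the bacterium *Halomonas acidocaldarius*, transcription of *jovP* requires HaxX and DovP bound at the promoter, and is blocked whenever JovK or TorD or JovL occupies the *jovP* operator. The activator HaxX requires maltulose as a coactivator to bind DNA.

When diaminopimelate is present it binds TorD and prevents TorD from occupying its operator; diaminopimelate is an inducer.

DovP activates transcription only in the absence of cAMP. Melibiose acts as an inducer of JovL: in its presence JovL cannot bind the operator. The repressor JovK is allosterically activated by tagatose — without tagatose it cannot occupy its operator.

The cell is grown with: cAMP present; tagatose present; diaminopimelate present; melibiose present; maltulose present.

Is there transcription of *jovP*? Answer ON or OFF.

Maltulose is present, so HaxX is active.
cAMP is present, so DovP is inactive.
Tagatose is present, so JovK is active.
Diaminopimelate is present, so TorD is inactive.
Melibiose is present, so JovL is inactive.
With repressor JovK bound, *jovP* is not transcribed.

OFF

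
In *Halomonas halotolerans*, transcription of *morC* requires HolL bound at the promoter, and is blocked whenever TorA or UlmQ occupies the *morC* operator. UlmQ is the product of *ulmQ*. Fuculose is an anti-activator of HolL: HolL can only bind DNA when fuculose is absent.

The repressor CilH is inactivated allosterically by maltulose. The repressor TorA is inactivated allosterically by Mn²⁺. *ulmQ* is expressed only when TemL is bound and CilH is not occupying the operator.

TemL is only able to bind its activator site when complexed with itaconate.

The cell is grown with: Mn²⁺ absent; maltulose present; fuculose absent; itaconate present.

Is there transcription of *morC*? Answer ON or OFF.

Fuculose is absent, so HolL is active.
Mn²⁺ is absent, so TorA is active.
Maltulose is present, so CilH is inactive.
Itaconate is present, so TemL is active.
No repressor is bound and TemL is active, so *ulmQ* is transcribed.
So UlmQ is produced and active.
With repressor TorA bound, *morC* is not transcribed.

OFF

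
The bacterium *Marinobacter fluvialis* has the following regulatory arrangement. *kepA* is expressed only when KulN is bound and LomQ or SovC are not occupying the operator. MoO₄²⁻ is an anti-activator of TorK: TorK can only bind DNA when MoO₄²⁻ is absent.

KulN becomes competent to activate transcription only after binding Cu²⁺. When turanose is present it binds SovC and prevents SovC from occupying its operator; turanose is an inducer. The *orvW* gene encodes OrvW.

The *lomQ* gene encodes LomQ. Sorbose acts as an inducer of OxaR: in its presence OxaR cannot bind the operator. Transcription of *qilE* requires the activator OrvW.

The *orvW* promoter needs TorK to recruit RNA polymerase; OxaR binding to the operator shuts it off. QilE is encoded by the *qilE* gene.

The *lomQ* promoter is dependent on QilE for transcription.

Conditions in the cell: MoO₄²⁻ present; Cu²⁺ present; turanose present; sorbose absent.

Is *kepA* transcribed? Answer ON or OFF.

Sorbose is absent, so OxaR is active.
MoO₄²⁻ is present, so TorK is inactive.
With repressor OxaR bound, *orvW* is not transcribed.
So OrvW is not produced.
Required activator OrvW is absent, so *qilE* is not transcribed.
So QilE is not produced.
Required activator QilE is absent, so *lomQ* is not transcribed.
So LomQ is not produced.
Cu²⁺ is present, so KulN is active.
Turanose is present, so SovC is inactive.
No repressor is bound and KulN is active, so *kepA* is transcribed.

ON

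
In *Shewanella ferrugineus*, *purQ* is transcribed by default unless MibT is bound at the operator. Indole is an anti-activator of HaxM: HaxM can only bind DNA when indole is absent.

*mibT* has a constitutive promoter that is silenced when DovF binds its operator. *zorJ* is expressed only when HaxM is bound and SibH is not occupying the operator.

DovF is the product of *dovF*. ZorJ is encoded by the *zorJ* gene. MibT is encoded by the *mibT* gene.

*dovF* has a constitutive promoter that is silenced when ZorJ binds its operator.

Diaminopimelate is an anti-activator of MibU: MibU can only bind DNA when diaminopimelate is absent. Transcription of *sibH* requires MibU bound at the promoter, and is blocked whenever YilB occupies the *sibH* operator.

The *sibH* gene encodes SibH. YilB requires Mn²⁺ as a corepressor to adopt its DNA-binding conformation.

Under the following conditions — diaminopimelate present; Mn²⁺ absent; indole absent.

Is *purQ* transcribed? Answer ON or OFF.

Mn²⁺ is absent, so YilB is inactive.
Diaminopimelate is present, so MibU is inactive.
Required activator MibU is absent, so *sibH* is not transcribed.
So SibH is not produced.
Indole is absent, so HaxM is active.
No repressor is bound and HaxM is active, so *zorJ* is transcribed.
So ZorJ is produced and active.
With repressor ZorJ bound, *dovF* is not transcribed.
So DovF is not produced.
With no repressor bound, *mibT* is transcribed.
So MibT is produced and active.
With repressor MibT bound, *purQ* is not transcribed.

OFF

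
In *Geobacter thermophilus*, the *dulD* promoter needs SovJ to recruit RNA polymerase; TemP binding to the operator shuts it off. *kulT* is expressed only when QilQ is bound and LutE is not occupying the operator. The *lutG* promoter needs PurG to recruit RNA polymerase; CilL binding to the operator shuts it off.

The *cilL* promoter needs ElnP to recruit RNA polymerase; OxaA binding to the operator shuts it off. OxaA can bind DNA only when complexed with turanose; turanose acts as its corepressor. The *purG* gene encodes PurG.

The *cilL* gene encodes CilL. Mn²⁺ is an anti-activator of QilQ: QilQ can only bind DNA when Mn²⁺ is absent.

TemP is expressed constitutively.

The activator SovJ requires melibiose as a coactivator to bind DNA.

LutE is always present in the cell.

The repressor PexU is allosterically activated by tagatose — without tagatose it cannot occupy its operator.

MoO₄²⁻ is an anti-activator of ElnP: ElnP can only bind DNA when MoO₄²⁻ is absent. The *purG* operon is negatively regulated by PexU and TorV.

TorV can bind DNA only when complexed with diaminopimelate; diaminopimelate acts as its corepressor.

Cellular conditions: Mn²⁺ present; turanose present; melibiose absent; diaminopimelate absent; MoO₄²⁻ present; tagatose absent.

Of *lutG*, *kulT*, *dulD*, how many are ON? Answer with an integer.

Tagatose is absent, so PexU is inactive.
Diaminopimelate is absent, so TorV is inactive.
With no repressor bound, *purG* is transcribed.
So PurG is produced and active.
Turanose is present, so OxaA is active.
MoO₄²⁻ is present, so ElnP is inactive.
With repressor OxaA bound, *cilL* is not transcribed.
So CilL is not produced.
No repressor is bound and PurG is active, so *lutG* is transcribed.
→ *lutG* is ON.
Mn²⁺ is present, so QilQ is inactive.
LutE is produced constitutively and is active.
With repressor LutE bound, *kulT* is not transcribed.
→ *kulT* is OFF.
Melibiose is absent, so SovJ is inactive.
TemP is produced constitutively and is active.
With repressor TemP bound, *dulD* is not transcribed.
→ *dulD* is OFF.
1 of the 3 genes is transcribed.

1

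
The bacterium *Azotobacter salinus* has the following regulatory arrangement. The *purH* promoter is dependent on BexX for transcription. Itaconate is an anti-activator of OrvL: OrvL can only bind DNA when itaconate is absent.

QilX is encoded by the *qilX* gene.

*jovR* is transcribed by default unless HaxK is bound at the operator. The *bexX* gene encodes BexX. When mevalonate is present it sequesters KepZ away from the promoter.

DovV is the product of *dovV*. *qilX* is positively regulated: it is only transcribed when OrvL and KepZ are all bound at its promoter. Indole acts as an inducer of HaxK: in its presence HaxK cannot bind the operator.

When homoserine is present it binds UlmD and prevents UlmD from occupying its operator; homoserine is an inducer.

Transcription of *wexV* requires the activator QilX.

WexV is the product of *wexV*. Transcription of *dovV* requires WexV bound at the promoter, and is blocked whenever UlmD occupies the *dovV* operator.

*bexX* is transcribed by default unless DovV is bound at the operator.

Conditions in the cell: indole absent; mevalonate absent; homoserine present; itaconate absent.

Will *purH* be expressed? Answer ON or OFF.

OFF

Itaconate is absent, so OrvL is active.
Mevalonate is absent, so KepZ is active.
No repressor is bound and OrvL and KepZ are active, so *qilX* is transcribed.
So QilX is produced and active.
No repressor is bound and QilX is active, so *wexV* is transcribed.
So WexV is produced and active.
Homoserine is present, so UlmD is inactive.
No repressor is bound and WexV is active, so *dovV* is transcribed.
So DovV is produced and active.
With repressor DovV bound, *bexX* is not transcribed.
So BexX is not produced.
Required activator BexX is absent, so *purH* is not transcribed.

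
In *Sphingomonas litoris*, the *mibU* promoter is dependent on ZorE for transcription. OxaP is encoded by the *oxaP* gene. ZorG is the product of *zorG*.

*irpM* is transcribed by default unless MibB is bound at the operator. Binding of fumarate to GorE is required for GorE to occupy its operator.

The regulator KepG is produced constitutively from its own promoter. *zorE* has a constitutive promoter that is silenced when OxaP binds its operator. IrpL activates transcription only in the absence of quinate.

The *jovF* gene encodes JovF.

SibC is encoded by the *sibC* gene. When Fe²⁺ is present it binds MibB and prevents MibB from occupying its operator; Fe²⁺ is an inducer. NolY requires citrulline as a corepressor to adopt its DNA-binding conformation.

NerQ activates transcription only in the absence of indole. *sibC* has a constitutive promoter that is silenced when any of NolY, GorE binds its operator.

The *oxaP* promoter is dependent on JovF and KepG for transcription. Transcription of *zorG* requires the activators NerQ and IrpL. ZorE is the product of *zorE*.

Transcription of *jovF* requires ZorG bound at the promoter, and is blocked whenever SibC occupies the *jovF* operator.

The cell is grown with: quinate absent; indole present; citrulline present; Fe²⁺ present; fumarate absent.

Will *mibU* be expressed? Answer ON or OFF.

ON

Indole is present, so NerQ is inactive.
Quinate is absent, so IrpL is active.
Required activator NerQ is absent, so *zorG* is not transcribed.
So ZorG is not produced.
Citrulline is present, so NolY is active.
Fumarate is absent, so GorE is inactive.
With repressor NolY bound, *sibC* is not transcribed.
So SibC is not produced.
Required activator ZorG is absent, so *jovF* is not transcribed.
So JovF is not produced.
KepG is produced constitutively and is active.
Required activator JovF is absent, so *oxaP* is not transcribed.
So OxaP is not produced.
With no repressor bound, *zorE* is transcribed.
So ZorE is produced and active.
No repressor is bound and ZorE is active, so *mibU* is transcribed.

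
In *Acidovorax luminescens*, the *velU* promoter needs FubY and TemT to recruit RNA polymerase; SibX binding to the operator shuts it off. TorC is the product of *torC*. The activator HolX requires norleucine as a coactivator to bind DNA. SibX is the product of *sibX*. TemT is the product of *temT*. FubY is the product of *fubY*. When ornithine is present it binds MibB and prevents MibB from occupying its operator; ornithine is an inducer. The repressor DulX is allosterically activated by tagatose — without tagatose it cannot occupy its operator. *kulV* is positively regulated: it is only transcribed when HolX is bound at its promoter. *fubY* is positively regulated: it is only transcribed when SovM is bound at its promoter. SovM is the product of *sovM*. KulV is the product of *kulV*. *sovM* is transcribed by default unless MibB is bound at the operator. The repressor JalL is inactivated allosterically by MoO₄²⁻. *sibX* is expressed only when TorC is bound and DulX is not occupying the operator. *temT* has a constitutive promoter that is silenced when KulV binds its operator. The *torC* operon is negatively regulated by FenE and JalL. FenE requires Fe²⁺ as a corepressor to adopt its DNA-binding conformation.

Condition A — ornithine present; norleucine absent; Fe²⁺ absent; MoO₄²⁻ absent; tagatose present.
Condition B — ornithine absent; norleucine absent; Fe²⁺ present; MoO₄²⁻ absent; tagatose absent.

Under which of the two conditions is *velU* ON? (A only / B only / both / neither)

Condition A:
Ornithine is present, so MibB is inactive.
With no repressor bound, *sovM* is transcribed.
So SovM is produced and active.
No repressor is bound and SovM is active, so *fubY* is transcribed.
So FubY is produced and active.
Norleucine is absent, so HolX is inactive.
Required activator HolX is absent, so *kulV* is not transcribed.
So KulV is not produced.
With no repressor bound, *temT* is transcribed.
So TemT is produced and active.
Fe²⁺ is absent, so FenE is inactive.
MoO₄²⁻ is absent, so JalL is active.
With repressor JalL bound, *torC* is not transcribed.
So TorC is not produced.
Tagatose is present, so DulX is active.
With repressor DulX bound, *sibX* is not transcribed.
So SibX is not produced.
No repressor is bound and FubY and TemT are active, so *velU* is transcribed.
→ *velU* is ON in A.
Condition B:
Ornithine is absent, so MibB is active.
With repressor MibB bound, *sovM* is not transcribed.
So SovM is not produced.
Required activator SovM is absent, so *fubY* is not transcribed.
So FubY is not produced.
Norleucine is absent, so HolX is inactive.
Required activator HolX is absent, so *kulV* is not transcribed.
So KulV is not produced.
With no repressor bound, *temT* is transcribed.
So TemT is produced and active.
Fe²⁺ is present, so FenE is active.
MoO₄²⁻ is absent, so JalL is active.
With repressor FenE bound, *torC* is not transcribed.
So TorC is not produced.
Tagatose is absent, so DulX is inactive.
Required activator TorC is absent, so *sibX* is not transcribed.
So SibX is not produced.
Required activator FubY is absent, so *velU* is not transcribed.
→ *velU* is OFF in B.

A only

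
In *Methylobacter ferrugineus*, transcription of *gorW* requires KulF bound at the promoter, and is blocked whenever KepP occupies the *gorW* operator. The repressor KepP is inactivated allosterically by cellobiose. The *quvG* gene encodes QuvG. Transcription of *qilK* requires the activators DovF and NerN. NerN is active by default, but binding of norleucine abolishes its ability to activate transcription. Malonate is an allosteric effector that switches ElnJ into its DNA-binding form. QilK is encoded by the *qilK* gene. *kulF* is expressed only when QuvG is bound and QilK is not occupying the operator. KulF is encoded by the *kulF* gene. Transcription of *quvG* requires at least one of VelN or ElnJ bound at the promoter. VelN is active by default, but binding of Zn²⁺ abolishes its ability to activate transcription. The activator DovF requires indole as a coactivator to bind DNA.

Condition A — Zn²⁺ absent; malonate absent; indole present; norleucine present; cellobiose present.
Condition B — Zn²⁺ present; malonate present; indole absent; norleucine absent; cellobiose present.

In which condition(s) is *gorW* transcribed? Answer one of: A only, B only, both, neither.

both

Condition A:
Zn²⁺ is absent, so VelN is active.
Malonate is absent, so ElnJ is inactive.
Activator VelN is present, so *quvG* is transcribed.
So QuvG is produced and active.
Indole is present, so DovF is active.
Norleucine is present, so NerN is inactive.
Required activator NerN is absent, so *qilK* is not transcribed.
So QilK is not produced.
No repressor is bound and QuvG is active, so *kulF* is transcribed.
So KulF is produced and active.
Cellobiose is present, so KepP is inactive.
No repressor is bound and KulF is active, so *gorW* is transcribed.
→ *gorW* is ON in A.
Condition B:
Zn²⁺ is present, so VelN is inactive.
Malonate is present, so ElnJ is active.
Activator ElnJ is present, so *quvG* is transcribed.
So QuvG is produced and active.
Indole is absent, so DovF is inactive.
Norleucine is absent, so NerN is active.
Required activator DovF is absent, so *qilK* is not transcribed.
So QilK is not produced.
No repressor is bound and QuvG is active, so *kulF* is transcribed.
So KulF is produced and active.
Cellobiose is present, so KepP is inactive.
No repressor is bound and KulF is active, so *gorW* is transcribed.
→ *gorW* is ON in B.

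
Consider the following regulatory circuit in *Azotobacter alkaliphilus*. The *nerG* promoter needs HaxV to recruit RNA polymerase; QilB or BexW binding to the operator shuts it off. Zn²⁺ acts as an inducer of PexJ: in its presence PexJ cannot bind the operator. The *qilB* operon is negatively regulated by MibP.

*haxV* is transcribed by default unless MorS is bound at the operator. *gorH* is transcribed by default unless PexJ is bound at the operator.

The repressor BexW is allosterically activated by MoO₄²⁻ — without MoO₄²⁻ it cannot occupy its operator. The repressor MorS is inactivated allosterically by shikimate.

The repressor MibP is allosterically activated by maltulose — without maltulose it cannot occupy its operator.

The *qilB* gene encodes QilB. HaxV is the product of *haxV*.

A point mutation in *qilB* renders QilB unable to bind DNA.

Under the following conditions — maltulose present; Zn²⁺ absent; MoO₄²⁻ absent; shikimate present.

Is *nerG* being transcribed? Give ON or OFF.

ON

QilB is non-functional in this strain, so it has no effect.
Shikimate is present, so MorS is inactive.
With no repressor bound, *haxV* is transcribed.
So HaxV is produced and active.
MoO₄²⁻ is absent, so BexW is inactive.
No repressor is bound and HaxV is active, so *nerG* is transcribed.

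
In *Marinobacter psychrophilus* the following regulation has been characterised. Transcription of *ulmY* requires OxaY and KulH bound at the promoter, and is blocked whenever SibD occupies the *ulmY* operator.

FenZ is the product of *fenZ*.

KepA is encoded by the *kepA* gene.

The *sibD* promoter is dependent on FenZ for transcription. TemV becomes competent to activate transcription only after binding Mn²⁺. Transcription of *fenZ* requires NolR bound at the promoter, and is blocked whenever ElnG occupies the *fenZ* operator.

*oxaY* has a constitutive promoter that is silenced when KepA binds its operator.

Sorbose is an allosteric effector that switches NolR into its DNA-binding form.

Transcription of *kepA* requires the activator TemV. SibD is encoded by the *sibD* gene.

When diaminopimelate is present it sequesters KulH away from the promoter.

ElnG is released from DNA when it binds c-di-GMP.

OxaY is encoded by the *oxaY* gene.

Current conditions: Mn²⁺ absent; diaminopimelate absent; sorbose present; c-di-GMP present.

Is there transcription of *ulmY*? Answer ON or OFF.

Mn²⁺ is absent, so TemV is inactive.
Required activator TemV is absent, so *kepA* is not transcribed.
So KepA is not produced.
With no repressor bound, *oxaY* is transcribed.
So OxaY is produced and active.
Diaminopimelate is absent, so KulH is active.
c-di-GMP is present, so ElnG is inactive.
Sorbose is present, so NolR is active.
No repressor is bound and NolR is active, so *fenZ* is transcribed.
So FenZ is produced and active.
No repressor is bound and FenZ is active, so *sibD* is transcribed.
So SibD is produced and active.
With repressor SibD bound, *ulmY* is not transcribed.

OFF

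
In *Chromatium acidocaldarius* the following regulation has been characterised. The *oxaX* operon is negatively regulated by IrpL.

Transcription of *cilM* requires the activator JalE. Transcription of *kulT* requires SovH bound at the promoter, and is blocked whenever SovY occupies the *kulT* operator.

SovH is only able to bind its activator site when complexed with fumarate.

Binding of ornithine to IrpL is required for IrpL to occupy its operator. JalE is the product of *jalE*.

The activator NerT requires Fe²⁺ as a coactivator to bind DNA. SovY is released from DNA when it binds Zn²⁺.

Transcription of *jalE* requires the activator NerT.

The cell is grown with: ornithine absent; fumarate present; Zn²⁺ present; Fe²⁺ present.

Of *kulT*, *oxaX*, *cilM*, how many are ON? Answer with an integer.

Zn²⁺ is present, so SovY is inactive.
Fumarate is present, so SovH is active.
No repressor is bound and SovH is active, so *kulT* is transcribed.
→ *kulT* is ON.
Ornithine is absent, so IrpL is inactive.
With no repressor bound, *oxaX* is transcribed.
→ *oxaX* is ON.
Fe²⁺ is present, so NerT is active.
No repressor is bound and NerT is active, so *jalE* is transcribed.
So JalE is produced and active.
No repressor is bound and JalE is active, so *cilM* is transcribed.
→ *cilM* is ON.
3 of the 3 genes are transcribed.

3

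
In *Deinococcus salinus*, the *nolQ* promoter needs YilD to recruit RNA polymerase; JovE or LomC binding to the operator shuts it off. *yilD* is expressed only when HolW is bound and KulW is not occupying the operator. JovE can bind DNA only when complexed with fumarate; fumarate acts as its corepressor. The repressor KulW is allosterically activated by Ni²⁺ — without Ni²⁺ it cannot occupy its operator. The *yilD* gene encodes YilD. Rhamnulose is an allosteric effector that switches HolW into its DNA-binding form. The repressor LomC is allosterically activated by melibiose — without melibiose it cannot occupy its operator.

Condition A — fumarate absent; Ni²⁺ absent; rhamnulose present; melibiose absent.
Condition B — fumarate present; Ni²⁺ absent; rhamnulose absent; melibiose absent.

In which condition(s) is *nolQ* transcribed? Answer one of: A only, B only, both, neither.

Condition A:
Fumarate is absent, so JovE is inactive.
Ni²⁺ is absent, so KulW is inactive.
Rhamnulose is present, so HolW is active.
No repressor is bound and HolW is active, so *yilD* is transcribed.
So YilD is produced and active.
Melibiose is absent, so LomC is inactive.
No repressor is bound and YilD is active, so *nolQ* is transcribed.
→ *nolQ* is ON in A.
Condition B:
Fumarate is present, so JovE is active.
Ni²⁺ is absent, so KulW is inactive.
Rhamnulose is absent, so HolW is inactive.
Required activator HolW is absent, so *yilD* is not transcribed.
So YilD is not produced.
Melibiose is absent, so LomC is inactive.
With repressor JovE bound, *nolQ* is not transcribed.
→ *nolQ* is OFF in B.

A only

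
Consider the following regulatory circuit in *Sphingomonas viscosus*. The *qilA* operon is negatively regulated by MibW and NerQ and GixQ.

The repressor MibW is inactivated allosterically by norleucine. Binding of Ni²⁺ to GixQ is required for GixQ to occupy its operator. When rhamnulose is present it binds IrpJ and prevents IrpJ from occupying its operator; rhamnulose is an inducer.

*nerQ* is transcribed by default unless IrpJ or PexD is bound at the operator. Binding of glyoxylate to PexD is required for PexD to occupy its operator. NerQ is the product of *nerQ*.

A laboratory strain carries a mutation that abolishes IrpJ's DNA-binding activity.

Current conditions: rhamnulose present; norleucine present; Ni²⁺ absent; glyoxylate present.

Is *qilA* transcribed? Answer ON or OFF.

Norleucine is present, so MibW is inactive.
IrpJ is non-functional in this strain, so it has no effect.
Glyoxylate is present, so PexD is active.
With repressor PexD bound, *nerQ* is not transcribed.
So NerQ is not produced.
Ni²⁺ is absent, so GixQ is inactive.
With no repressor bound, *qilA* is transcribed.

ON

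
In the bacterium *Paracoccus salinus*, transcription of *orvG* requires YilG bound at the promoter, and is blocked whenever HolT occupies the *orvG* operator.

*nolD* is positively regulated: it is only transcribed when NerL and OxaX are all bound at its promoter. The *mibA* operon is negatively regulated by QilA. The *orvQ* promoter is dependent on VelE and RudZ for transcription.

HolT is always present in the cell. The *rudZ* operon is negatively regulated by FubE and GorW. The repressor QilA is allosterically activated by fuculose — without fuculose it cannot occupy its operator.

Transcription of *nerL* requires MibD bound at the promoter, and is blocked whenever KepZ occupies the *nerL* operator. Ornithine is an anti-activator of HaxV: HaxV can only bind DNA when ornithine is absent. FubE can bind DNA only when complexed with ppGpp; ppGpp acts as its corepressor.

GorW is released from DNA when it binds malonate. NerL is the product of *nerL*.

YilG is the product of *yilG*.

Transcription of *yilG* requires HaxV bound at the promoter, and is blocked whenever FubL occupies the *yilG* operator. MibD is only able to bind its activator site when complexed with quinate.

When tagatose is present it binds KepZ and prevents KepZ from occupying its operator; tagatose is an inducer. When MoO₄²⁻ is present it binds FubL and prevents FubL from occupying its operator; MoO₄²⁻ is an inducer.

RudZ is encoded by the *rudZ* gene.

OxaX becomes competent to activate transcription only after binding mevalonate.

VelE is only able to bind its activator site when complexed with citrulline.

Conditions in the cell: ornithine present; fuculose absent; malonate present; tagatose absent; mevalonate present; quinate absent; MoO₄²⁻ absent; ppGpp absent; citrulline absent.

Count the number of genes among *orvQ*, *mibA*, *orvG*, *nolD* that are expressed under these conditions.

1

Citrulline is absent, so VelE is inactive.
ppGpp is absent, so FubE is inactive.
Malonate is present, so GorW is inactive.
With no repressor bound, *rudZ* is transcribed.
So RudZ is produced and active.
Required activator VelE is absent, so *orvQ* is not transcribed.
→ *orvQ* is OFF.
Fuculose is absent, so QilA is inactive.
With no repressor bound, *mibA* is transcribed.
→ *mibA* is ON.
Ornithine is present, so HaxV is inactive.
MoO₄²⁻ is absent, so FubL is active.
With repressor FubL bound, *yilG* is not transcribed.
So YilG is not produced.
HolT is produced constitutively and is active.
With repressor HolT bound, *orvG* is not transcribed.
→ *orvG* is OFF.
Tagatose is absent, so KepZ is active.
Quinate is absent, so MibD is inactive.
With repressor KepZ bound, *nerL* is not transcribed.
So NerL is not produced.
Mevalonate is present, so OxaX is active.
Required activator NerL is absent, so *nolD* is not transcribed.
→ *nolD* is OFF.
1 of the 4 genes is transcribed.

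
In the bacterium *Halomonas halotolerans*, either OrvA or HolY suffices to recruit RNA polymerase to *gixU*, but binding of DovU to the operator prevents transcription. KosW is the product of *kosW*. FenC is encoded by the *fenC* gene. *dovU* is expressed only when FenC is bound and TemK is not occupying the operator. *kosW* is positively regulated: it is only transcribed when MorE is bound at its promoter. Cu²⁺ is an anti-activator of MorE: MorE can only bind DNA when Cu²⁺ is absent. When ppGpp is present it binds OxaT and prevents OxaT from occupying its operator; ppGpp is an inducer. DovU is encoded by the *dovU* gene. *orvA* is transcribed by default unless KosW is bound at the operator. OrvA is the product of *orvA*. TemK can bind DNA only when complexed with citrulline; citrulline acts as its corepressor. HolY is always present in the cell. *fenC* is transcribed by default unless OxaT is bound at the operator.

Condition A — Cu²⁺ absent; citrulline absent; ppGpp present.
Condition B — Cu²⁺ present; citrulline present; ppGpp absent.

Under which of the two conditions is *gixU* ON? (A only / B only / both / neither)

B only

Condition A:
Cu²⁺ is absent, so MorE is active.
No repressor is bound and MorE is active, so *kosW* is transcribed.
So KosW is produced and active.
With repressor KosW bound, *orvA* is not transcribed.
So OrvA is not produced.
Citrulline is absent, so TemK is inactive.
ppGpp is present, so OxaT is inactive.
With no repressor bound, *fenC* is transcribed.
So FenC is produced and active.
No repressor is bound and FenC is active, so *dovU* is transcribed.
So DovU is produced and active.
HolY is produced constitutively and is active.
With repressor DovU bound, *gixU* is not transcribed.
→ *gixU* is OFF in A.
Condition B:
Cu²⁺ is present, so MorE is inactive.
Required activator MorE is absent, so *kosW* is not transcribed.
So KosW is not produced.
With no repressor bound, *orvA* is transcribed.
So OrvA is produced and active.
Citrulline is present, so TemK is active.
ppGpp is absent, so OxaT is active.
With repressor OxaT bound, *fenC* is not transcribed.
So FenC is not produced.
With repressor TemK bound, *dovU* is not transcribed.
So DovU is not produced.
HolY is produced constitutively and is active.
Activator OrvA is present, so *gixU* is transcribed.
→ *gixU* is ON in B.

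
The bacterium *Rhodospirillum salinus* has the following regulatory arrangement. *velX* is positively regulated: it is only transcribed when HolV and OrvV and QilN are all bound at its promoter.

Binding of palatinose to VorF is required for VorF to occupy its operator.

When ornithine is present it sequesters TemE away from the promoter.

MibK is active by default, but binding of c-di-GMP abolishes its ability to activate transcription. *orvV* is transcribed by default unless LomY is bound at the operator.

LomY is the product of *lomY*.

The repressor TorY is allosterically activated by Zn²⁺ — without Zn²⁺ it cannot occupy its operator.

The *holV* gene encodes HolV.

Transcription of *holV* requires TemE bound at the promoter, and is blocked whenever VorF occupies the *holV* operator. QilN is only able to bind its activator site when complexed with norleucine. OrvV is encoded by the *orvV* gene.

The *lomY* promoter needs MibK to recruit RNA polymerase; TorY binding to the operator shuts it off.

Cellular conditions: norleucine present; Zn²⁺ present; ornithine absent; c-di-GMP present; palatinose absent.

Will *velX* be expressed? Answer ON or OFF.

ON

Palatinose is absent, so VorF is inactive.
Ornithine is absent, so TemE is active.
No repressor is bound and TemE is active, so *holV* is transcribed.
So HolV is produced and active.
Zn²⁺ is present, so TorY is active.
c-di-GMP is present, so MibK is inactive.
With repressor TorY bound, *lomY* is not transcribed.
So LomY is not produced.
With no repressor bound, *orvV* is transcribed.
So OrvV is produced and active.
Norleucine is present, so QilN is active.
No repressor is bound and HolV and OrvV and QilN are active, so *velX* is transcribed.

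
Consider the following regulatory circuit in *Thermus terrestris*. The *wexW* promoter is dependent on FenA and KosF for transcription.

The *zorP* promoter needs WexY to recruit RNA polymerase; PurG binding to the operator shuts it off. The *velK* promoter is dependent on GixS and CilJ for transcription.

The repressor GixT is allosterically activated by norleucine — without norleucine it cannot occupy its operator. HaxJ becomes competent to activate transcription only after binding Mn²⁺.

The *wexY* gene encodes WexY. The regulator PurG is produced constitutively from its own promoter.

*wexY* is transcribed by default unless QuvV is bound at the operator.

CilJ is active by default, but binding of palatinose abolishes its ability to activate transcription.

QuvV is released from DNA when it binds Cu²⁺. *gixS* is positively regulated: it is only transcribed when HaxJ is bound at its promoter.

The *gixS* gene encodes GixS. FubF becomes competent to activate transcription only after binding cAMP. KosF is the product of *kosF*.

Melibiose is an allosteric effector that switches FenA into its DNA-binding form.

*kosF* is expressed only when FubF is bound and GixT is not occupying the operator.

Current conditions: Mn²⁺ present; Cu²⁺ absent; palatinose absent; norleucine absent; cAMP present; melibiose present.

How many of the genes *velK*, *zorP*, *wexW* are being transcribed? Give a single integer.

Mn²⁺ is present, so HaxJ is active.
No repressor is bound and HaxJ is active, so *gixS* is transcribed.
So GixS is produced and active.
Palatinose is absent, so CilJ is active.
No repressor is bound and GixS and CilJ are active, so *velK* is transcribed.
→ *velK* is ON.
PurG is produced constitutively and is active.
Cu²⁺ is absent, so QuvV is active.
With repressor QuvV bound, *wexY* is not transcribed.
So WexY is not produced.
With repressor PurG bound, *zorP* is not transcribed.
→ *zorP* is OFF.
Melibiose is present, so FenA is active.
cAMP is present, so FubF is active.
Norleucine is absent, so GixT is inactive.
No repressor is bound and FubF is active, so *kosF* is transcribed.
So KosF is produced and active.
No repressor is bound and FenA and KosF are active, so *wexW* is transcribed.
→ *wexW* is ON.
2 of the 3 genes are transcribed.

2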